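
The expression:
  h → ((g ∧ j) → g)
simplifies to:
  True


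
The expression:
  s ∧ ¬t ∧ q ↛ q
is never true.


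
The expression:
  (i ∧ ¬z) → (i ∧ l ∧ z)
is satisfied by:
  {z: True, i: False}
  {i: False, z: False}
  {i: True, z: True}


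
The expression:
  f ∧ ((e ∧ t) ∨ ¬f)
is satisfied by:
  {t: True, e: True, f: True}


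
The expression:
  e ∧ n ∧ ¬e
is never true.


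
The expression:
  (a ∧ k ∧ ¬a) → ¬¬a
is always true.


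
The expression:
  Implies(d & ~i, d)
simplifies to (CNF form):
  True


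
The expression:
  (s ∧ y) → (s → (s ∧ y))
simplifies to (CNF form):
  True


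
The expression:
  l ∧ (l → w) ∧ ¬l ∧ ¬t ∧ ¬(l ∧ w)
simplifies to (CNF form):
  False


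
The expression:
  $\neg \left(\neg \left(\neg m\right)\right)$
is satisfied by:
  {m: False}


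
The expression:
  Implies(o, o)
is always true.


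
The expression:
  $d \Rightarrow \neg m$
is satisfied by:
  {m: False, d: False}
  {d: True, m: False}
  {m: True, d: False}


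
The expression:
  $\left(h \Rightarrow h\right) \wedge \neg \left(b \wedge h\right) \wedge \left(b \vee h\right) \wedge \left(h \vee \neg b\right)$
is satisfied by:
  {h: True, b: False}


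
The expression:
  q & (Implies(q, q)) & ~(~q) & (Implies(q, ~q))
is never true.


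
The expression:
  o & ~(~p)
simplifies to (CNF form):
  o & p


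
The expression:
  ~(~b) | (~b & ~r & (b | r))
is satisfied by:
  {b: True}


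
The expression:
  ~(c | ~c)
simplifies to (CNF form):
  False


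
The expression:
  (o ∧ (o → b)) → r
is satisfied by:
  {r: True, o: False, b: False}
  {o: False, b: False, r: False}
  {r: True, b: True, o: False}
  {b: True, o: False, r: False}
  {r: True, o: True, b: False}
  {o: True, r: False, b: False}
  {r: True, b: True, o: True}


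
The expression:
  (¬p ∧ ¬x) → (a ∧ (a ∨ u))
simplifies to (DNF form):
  a ∨ p ∨ x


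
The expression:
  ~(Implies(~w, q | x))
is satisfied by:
  {x: False, q: False, w: False}


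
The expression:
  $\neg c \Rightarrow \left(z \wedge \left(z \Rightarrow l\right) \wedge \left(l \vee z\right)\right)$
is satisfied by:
  {z: True, c: True, l: True}
  {z: True, c: True, l: False}
  {c: True, l: True, z: False}
  {c: True, l: False, z: False}
  {z: True, l: True, c: False}


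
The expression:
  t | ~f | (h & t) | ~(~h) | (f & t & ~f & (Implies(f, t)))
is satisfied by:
  {t: True, h: True, f: False}
  {t: True, h: False, f: False}
  {h: True, t: False, f: False}
  {t: False, h: False, f: False}
  {f: True, t: True, h: True}
  {f: True, t: True, h: False}
  {f: True, h: True, t: False}


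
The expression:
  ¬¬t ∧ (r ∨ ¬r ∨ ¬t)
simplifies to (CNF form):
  t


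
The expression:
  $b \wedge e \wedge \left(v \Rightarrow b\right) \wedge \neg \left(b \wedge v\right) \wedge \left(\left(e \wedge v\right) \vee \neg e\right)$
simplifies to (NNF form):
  $\text{False}$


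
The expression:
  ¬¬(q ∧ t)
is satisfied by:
  {t: True, q: True}


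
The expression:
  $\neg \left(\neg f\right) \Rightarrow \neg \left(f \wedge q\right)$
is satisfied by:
  {q: False, f: False}
  {f: True, q: False}
  {q: True, f: False}


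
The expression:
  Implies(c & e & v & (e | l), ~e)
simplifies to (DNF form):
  ~c | ~e | ~v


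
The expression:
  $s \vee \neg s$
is always true.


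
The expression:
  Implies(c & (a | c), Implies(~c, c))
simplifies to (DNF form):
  True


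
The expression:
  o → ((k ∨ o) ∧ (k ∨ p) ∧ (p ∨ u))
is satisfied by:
  {k: True, p: True, u: True, o: False}
  {k: True, p: True, u: False, o: False}
  {p: True, u: True, k: False, o: False}
  {p: True, k: False, u: False, o: False}
  {k: True, u: True, p: False, o: False}
  {k: True, u: False, p: False, o: False}
  {u: True, k: False, p: False, o: False}
  {k: False, u: False, p: False, o: False}
  {k: True, o: True, p: True, u: True}
  {k: True, o: True, p: True, u: False}
  {o: True, p: True, u: True, k: False}
  {o: True, p: True, u: False, k: False}
  {o: True, k: True, u: True, p: False}


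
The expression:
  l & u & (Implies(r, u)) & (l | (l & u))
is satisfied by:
  {u: True, l: True}


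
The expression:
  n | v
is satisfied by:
  {n: True, v: True}
  {n: True, v: False}
  {v: True, n: False}


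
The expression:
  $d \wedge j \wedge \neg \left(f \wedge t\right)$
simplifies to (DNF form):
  $\left(d \wedge j \wedge \neg f\right) \vee \left(d \wedge j \wedge \neg t\right)$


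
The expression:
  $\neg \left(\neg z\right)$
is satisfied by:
  {z: True}


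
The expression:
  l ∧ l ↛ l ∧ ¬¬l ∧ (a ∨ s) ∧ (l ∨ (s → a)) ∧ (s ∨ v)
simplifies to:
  False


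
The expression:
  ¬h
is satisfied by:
  {h: False}


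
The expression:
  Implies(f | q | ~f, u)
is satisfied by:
  {u: True}


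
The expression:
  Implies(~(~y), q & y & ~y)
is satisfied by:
  {y: False}


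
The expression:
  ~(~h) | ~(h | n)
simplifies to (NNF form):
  h | ~n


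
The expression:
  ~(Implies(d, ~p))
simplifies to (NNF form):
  d & p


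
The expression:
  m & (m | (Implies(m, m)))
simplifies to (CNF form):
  m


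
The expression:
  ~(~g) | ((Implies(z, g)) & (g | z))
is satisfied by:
  {g: True}


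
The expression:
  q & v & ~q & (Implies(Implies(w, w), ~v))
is never true.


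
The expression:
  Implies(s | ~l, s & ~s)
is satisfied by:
  {l: True, s: False}


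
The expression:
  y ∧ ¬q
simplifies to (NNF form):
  y ∧ ¬q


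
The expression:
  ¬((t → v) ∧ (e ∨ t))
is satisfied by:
  {v: False, e: False, t: False}
  {t: True, v: False, e: False}
  {t: True, e: True, v: False}
  {v: True, t: False, e: False}


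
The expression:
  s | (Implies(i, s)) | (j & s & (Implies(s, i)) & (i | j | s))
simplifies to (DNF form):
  s | ~i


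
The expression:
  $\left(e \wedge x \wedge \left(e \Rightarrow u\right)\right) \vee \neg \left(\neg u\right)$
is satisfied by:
  {u: True}


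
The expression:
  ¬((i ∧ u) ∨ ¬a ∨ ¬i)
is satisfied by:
  {a: True, i: True, u: False}


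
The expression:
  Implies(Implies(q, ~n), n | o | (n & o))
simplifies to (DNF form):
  n | o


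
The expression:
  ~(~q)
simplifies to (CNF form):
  q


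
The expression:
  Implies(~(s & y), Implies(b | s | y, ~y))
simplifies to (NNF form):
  s | ~y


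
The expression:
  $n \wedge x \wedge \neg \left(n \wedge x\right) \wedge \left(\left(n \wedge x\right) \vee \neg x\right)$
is never true.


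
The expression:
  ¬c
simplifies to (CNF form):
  ¬c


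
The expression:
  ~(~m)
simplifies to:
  m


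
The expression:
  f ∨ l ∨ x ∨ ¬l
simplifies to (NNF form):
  True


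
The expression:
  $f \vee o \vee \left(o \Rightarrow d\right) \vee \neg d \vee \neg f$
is always true.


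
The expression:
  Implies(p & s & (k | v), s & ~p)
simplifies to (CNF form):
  (~k | ~p | ~s) & (~p | ~s | ~v)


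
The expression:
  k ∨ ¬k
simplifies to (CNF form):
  True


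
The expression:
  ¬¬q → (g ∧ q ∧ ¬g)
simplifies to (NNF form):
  ¬q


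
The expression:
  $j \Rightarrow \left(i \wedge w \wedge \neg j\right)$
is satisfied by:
  {j: False}


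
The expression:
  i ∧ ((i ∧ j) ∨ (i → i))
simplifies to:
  i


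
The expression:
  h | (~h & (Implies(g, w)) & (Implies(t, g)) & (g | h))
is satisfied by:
  {h: True, w: True, g: True}
  {h: True, w: True, g: False}
  {h: True, g: True, w: False}
  {h: True, g: False, w: False}
  {w: True, g: True, h: False}


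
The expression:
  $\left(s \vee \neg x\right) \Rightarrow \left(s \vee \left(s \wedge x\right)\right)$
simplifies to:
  $s \vee x$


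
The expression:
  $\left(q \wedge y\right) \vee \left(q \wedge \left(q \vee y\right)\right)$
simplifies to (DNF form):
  $q$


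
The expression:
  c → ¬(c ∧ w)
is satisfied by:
  {w: False, c: False}
  {c: True, w: False}
  {w: True, c: False}


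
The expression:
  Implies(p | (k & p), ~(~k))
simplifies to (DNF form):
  k | ~p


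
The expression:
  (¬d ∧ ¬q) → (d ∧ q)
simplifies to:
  d ∨ q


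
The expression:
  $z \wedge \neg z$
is never true.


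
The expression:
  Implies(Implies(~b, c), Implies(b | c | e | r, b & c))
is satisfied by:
  {c: False, b: False}
  {b: True, c: True}


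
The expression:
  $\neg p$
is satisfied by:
  {p: False}


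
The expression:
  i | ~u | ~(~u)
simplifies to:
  True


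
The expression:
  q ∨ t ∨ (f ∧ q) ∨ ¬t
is always true.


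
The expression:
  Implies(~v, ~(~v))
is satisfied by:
  {v: True}


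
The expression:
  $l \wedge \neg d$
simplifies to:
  $l \wedge \neg d$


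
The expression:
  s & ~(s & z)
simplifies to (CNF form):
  s & ~z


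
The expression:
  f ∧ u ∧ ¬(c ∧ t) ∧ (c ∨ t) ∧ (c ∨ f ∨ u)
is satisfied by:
  {t: True, u: True, f: True, c: False}
  {c: True, u: True, f: True, t: False}


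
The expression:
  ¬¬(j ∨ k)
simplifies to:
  j ∨ k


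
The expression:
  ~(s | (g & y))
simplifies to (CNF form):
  ~s & (~g | ~y)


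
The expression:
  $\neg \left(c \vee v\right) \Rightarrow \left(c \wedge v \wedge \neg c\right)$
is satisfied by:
  {c: True, v: True}
  {c: True, v: False}
  {v: True, c: False}


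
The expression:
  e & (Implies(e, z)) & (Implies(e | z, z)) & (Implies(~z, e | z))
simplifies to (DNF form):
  e & z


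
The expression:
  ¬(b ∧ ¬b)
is always true.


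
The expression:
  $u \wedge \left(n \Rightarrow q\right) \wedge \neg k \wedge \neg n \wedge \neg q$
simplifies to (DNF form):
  $u \wedge \neg k \wedge \neg n \wedge \neg q$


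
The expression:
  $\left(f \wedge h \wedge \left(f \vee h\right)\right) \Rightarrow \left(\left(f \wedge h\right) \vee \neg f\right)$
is always true.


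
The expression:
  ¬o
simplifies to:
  ¬o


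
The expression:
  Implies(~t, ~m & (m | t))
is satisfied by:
  {t: True}


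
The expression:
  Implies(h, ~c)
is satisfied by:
  {h: False, c: False}
  {c: True, h: False}
  {h: True, c: False}


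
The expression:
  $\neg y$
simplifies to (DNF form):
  $\neg y$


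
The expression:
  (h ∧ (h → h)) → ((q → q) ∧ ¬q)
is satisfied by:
  {h: False, q: False}
  {q: True, h: False}
  {h: True, q: False}


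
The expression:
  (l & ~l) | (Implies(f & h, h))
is always true.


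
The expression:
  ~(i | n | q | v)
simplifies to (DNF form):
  ~i & ~n & ~q & ~v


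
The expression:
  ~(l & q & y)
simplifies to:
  ~l | ~q | ~y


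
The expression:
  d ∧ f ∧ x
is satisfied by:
  {f: True, d: True, x: True}


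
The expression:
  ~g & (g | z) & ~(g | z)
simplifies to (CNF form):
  False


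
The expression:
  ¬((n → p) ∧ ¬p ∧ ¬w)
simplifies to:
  n ∨ p ∨ w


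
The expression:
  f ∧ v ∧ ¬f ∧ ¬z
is never true.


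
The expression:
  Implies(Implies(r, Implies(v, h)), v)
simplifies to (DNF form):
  v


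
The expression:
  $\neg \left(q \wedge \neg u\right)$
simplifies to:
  $u \vee \neg q$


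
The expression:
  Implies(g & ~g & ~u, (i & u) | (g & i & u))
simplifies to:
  True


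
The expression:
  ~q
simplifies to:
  ~q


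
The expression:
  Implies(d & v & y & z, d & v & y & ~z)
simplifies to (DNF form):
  ~d | ~v | ~y | ~z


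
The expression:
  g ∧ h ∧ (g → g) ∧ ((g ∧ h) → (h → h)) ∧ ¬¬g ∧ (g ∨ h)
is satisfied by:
  {h: True, g: True}


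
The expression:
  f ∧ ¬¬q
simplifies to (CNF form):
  f ∧ q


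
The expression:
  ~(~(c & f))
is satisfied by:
  {c: True, f: True}


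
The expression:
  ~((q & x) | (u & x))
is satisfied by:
  {u: False, x: False, q: False}
  {q: True, u: False, x: False}
  {u: True, q: False, x: False}
  {q: True, u: True, x: False}
  {x: True, q: False, u: False}


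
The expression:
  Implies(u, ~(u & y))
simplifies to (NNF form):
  ~u | ~y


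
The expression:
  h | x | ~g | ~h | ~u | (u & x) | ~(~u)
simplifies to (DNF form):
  True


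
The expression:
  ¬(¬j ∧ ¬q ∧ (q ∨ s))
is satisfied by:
  {j: True, q: True, s: False}
  {j: True, s: False, q: False}
  {q: True, s: False, j: False}
  {q: False, s: False, j: False}
  {j: True, q: True, s: True}
  {j: True, s: True, q: False}
  {q: True, s: True, j: False}


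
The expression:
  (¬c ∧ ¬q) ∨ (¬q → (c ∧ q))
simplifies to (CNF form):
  q ∨ ¬c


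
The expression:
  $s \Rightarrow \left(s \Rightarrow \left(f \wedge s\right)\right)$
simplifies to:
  $f \vee \neg s$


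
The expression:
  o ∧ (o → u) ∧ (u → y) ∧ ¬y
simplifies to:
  False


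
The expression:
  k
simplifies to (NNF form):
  k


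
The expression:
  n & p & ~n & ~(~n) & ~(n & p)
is never true.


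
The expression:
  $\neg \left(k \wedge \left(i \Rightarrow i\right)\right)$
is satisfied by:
  {k: False}


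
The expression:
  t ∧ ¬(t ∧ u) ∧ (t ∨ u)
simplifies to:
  t ∧ ¬u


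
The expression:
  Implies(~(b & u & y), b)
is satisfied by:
  {b: True}


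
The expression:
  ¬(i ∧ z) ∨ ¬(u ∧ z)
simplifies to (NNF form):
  ¬i ∨ ¬u ∨ ¬z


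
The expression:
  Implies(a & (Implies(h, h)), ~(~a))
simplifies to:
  True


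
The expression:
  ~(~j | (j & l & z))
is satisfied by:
  {j: True, l: False, z: False}
  {j: True, z: True, l: False}
  {j: True, l: True, z: False}


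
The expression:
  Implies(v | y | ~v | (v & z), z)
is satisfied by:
  {z: True}


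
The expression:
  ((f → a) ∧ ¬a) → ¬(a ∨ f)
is always true.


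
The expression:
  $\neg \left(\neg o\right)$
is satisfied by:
  {o: True}


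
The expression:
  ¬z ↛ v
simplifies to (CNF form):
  v ∨ ¬z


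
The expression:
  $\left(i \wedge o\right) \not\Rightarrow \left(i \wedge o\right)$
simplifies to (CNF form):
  $\text{False}$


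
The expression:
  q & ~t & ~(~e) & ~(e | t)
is never true.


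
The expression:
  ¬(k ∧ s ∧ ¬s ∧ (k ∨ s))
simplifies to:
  True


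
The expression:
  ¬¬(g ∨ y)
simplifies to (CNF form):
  g ∨ y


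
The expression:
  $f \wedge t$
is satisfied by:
  {t: True, f: True}


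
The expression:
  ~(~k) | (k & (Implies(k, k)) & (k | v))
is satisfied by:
  {k: True}


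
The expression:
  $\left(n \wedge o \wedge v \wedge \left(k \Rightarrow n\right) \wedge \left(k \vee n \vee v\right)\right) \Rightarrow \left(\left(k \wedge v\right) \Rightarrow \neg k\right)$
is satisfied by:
  {k: False, o: False, n: False, v: False}
  {v: True, k: False, o: False, n: False}
  {n: True, k: False, o: False, v: False}
  {v: True, n: True, k: False, o: False}
  {o: True, v: False, k: False, n: False}
  {v: True, o: True, k: False, n: False}
  {n: True, o: True, v: False, k: False}
  {v: True, n: True, o: True, k: False}
  {k: True, n: False, o: False, v: False}
  {v: True, k: True, n: False, o: False}
  {n: True, k: True, v: False, o: False}
  {v: True, n: True, k: True, o: False}
  {o: True, k: True, n: False, v: False}
  {v: True, o: True, k: True, n: False}
  {n: True, o: True, k: True, v: False}


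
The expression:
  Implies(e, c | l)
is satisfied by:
  {c: True, l: True, e: False}
  {c: True, e: False, l: False}
  {l: True, e: False, c: False}
  {l: False, e: False, c: False}
  {c: True, l: True, e: True}
  {c: True, e: True, l: False}
  {l: True, e: True, c: False}


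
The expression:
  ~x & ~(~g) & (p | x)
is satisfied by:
  {p: True, g: True, x: False}


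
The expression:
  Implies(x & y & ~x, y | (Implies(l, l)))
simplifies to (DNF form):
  True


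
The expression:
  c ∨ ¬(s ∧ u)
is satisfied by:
  {c: True, s: False, u: False}
  {s: False, u: False, c: False}
  {c: True, u: True, s: False}
  {u: True, s: False, c: False}
  {c: True, s: True, u: False}
  {s: True, c: False, u: False}
  {c: True, u: True, s: True}


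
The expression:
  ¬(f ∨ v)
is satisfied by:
  {v: False, f: False}


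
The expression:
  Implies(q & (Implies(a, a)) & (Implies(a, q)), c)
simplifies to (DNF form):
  c | ~q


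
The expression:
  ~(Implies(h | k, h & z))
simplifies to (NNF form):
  (h & ~z) | (k & ~h)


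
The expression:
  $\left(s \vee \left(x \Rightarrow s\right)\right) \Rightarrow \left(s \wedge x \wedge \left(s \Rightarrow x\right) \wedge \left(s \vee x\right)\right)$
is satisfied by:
  {x: True}


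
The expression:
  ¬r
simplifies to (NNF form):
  ¬r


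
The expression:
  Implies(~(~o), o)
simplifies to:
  True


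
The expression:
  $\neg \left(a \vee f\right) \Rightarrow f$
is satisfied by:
  {a: True, f: True}
  {a: True, f: False}
  {f: True, a: False}


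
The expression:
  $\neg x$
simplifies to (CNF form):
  $\neg x$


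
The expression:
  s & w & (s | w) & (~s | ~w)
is never true.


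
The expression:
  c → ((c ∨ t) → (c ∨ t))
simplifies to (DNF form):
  True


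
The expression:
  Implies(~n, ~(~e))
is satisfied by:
  {n: True, e: True}
  {n: True, e: False}
  {e: True, n: False}


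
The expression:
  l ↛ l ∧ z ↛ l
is never true.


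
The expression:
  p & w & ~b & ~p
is never true.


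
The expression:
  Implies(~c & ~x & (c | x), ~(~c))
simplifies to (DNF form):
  True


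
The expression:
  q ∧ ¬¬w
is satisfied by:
  {w: True, q: True}


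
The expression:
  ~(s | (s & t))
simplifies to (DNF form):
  ~s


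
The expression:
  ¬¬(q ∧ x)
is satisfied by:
  {x: True, q: True}


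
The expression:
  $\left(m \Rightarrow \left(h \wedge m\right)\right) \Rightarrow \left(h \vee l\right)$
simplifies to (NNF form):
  $h \vee l \vee m$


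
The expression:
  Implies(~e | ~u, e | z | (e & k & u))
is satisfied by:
  {z: True, e: True}
  {z: True, e: False}
  {e: True, z: False}


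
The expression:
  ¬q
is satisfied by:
  {q: False}


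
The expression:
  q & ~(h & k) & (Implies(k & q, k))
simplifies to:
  q & (~h | ~k)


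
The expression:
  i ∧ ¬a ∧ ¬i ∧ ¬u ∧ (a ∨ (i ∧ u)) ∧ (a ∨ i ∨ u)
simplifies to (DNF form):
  False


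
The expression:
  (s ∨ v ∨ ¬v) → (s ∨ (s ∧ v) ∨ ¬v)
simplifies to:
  s ∨ ¬v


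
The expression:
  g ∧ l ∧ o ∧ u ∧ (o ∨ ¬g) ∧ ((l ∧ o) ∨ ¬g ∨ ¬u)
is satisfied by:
  {g: True, u: True, o: True, l: True}


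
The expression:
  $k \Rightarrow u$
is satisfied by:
  {u: True, k: False}
  {k: False, u: False}
  {k: True, u: True}


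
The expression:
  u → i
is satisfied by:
  {i: True, u: False}
  {u: False, i: False}
  {u: True, i: True}


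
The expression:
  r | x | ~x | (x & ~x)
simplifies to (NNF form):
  True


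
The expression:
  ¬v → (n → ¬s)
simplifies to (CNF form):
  v ∨ ¬n ∨ ¬s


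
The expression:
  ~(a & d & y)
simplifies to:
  ~a | ~d | ~y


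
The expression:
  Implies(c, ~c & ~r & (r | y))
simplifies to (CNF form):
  ~c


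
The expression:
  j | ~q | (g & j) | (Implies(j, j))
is always true.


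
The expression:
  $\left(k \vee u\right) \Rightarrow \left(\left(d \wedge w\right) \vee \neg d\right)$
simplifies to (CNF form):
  $\left(w \vee \neg d \vee \neg k\right) \wedge \left(w \vee \neg d \vee \neg u\right)$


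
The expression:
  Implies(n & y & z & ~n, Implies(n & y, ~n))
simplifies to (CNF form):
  True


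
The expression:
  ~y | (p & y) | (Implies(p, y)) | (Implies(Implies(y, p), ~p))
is always true.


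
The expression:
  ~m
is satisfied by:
  {m: False}


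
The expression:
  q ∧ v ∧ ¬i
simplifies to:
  q ∧ v ∧ ¬i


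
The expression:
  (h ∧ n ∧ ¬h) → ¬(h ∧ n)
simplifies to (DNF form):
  True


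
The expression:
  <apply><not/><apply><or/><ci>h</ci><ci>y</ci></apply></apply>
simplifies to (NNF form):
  <apply><and/><apply><not/><ci>h</ci></apply><apply><not/><ci>y</ci></apply></apply>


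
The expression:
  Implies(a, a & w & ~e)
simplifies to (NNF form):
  ~a | (w & ~e)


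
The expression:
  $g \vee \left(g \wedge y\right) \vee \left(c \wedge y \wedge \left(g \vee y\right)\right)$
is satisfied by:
  {y: True, g: True, c: True}
  {y: True, g: True, c: False}
  {g: True, c: True, y: False}
  {g: True, c: False, y: False}
  {y: True, c: True, g: False}


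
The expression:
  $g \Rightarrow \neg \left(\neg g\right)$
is always true.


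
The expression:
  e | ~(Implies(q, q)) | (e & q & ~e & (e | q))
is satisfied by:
  {e: True}


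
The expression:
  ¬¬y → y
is always true.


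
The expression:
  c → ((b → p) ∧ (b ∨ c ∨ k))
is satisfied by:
  {p: True, c: False, b: False}
  {c: False, b: False, p: False}
  {b: True, p: True, c: False}
  {b: True, c: False, p: False}
  {p: True, c: True, b: False}
  {c: True, p: False, b: False}
  {b: True, c: True, p: True}


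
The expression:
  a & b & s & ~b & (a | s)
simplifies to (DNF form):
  False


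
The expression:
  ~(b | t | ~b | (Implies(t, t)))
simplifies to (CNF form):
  False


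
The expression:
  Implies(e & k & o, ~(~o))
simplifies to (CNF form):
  True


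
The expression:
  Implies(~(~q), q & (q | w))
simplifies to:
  True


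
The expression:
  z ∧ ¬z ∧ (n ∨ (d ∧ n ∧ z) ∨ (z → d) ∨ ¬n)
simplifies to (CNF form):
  False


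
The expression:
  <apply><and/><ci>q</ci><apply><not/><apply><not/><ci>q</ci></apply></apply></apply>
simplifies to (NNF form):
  <ci>q</ci>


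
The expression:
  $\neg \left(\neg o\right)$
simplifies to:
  $o$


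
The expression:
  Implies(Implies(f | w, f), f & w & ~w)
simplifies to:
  w & ~f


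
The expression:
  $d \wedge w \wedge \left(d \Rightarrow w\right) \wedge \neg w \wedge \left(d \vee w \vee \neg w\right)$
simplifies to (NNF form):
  $\text{False}$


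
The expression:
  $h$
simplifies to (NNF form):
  $h$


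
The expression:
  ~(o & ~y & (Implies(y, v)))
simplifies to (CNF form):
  y | ~o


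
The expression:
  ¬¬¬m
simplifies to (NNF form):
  ¬m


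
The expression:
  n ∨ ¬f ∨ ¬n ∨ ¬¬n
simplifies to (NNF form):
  True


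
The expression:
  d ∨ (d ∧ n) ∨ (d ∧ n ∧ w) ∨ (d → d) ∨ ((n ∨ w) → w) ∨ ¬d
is always true.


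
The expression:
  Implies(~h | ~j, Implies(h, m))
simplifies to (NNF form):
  j | m | ~h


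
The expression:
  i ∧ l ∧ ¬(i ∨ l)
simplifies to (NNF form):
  False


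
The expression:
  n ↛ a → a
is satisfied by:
  {a: True, n: False}
  {n: False, a: False}
  {n: True, a: True}


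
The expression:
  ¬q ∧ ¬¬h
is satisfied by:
  {h: True, q: False}


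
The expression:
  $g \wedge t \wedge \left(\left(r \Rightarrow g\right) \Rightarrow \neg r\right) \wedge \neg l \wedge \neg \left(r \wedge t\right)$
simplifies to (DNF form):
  $g \wedge t \wedge \neg l \wedge \neg r$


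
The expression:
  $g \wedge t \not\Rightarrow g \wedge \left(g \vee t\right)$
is never true.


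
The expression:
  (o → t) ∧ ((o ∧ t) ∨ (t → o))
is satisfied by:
  {o: False, t: False}
  {t: True, o: True}


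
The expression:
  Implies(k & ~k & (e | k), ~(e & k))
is always true.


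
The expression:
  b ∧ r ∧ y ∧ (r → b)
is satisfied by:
  {r: True, b: True, y: True}


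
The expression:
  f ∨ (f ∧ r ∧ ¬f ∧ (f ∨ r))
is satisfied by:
  {f: True}


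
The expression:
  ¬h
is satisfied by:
  {h: False}


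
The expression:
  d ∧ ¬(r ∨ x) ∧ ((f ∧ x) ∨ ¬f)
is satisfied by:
  {d: True, x: False, r: False, f: False}


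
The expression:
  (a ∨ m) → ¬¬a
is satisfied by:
  {a: True, m: False}
  {m: False, a: False}
  {m: True, a: True}


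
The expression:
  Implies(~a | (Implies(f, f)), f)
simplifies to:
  f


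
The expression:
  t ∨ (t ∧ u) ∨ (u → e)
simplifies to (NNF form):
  e ∨ t ∨ ¬u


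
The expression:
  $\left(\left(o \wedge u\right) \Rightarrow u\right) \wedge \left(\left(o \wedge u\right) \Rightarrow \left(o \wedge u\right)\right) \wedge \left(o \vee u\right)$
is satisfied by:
  {o: True, u: True}
  {o: True, u: False}
  {u: True, o: False}


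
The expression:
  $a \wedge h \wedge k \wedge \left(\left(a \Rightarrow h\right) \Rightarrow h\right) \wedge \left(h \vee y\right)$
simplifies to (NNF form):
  $a \wedge h \wedge k$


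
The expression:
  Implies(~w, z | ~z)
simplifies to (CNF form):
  True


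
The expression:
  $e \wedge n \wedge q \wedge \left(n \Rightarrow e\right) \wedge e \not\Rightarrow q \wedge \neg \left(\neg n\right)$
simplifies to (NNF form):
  $\text{False}$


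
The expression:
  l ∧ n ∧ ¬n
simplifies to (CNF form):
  False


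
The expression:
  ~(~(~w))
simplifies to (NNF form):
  ~w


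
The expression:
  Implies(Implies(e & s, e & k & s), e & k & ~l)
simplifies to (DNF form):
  (e & k & ~k) | (e & k & ~l) | (e & s & ~k) | (e & s & ~l)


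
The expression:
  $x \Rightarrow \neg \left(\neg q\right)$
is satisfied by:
  {q: True, x: False}
  {x: False, q: False}
  {x: True, q: True}


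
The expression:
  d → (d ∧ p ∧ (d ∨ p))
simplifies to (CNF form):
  p ∨ ¬d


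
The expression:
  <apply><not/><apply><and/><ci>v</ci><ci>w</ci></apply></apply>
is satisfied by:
  {w: False, v: False}
  {v: True, w: False}
  {w: True, v: False}


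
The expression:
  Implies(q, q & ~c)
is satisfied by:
  {c: False, q: False}
  {q: True, c: False}
  {c: True, q: False}


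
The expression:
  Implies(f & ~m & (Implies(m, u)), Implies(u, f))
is always true.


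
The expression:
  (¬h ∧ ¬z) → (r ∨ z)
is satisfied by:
  {r: True, z: True, h: True}
  {r: True, z: True, h: False}
  {r: True, h: True, z: False}
  {r: True, h: False, z: False}
  {z: True, h: True, r: False}
  {z: True, h: False, r: False}
  {h: True, z: False, r: False}


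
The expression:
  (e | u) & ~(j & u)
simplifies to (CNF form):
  (e | u) & (e | ~j) & (u | ~u) & (~j | ~u)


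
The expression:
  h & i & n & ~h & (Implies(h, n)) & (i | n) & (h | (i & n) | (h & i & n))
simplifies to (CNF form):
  False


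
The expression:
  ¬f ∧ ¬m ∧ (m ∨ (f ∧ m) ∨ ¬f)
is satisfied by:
  {f: False, m: False}


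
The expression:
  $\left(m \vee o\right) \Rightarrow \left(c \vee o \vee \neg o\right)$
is always true.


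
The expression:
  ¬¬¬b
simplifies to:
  ¬b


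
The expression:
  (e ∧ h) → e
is always true.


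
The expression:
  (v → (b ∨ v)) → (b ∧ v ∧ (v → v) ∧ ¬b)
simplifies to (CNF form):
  False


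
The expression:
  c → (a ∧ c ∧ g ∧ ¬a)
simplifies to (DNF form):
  ¬c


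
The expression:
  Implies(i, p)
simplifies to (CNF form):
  p | ~i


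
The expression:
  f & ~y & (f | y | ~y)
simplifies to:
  f & ~y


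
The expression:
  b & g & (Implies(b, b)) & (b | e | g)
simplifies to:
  b & g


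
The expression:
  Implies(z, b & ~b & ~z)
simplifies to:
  ~z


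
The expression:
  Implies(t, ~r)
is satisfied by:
  {t: False, r: False}
  {r: True, t: False}
  {t: True, r: False}


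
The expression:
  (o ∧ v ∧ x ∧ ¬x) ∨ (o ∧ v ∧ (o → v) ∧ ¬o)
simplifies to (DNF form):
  False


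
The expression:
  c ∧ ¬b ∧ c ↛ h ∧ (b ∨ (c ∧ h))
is never true.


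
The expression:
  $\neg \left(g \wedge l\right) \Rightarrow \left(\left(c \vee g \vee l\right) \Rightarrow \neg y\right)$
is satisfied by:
  {g: True, l: True, c: False, y: False}
  {g: True, c: True, l: True, y: False}
  {g: True, l: False, c: False, y: False}
  {g: True, c: True, l: False, y: False}
  {l: True, g: False, c: False, y: False}
  {c: True, l: True, g: False, y: False}
  {g: False, l: False, c: False, y: False}
  {c: True, g: False, l: False, y: False}
  {y: True, g: True, l: True, c: False}
  {y: True, c: True, g: True, l: True}
  {y: True, g: False, l: False, c: False}


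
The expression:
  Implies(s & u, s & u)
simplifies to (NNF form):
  True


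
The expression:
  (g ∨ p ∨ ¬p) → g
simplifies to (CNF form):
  g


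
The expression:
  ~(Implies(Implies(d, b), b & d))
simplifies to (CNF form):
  ~d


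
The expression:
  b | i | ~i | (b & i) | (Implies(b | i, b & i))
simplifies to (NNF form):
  True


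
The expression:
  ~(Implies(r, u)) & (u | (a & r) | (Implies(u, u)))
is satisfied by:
  {r: True, u: False}


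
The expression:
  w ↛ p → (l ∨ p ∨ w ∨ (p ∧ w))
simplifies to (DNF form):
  True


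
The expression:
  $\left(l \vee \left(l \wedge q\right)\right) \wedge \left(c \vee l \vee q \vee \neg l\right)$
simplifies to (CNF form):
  $l$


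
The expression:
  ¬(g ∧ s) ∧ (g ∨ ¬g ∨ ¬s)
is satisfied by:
  {s: False, g: False}
  {g: True, s: False}
  {s: True, g: False}


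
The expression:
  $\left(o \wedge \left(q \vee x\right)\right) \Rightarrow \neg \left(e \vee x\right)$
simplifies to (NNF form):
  $\left(\neg e \wedge \neg x\right) \vee \left(\neg q \wedge \neg x\right) \vee \neg o$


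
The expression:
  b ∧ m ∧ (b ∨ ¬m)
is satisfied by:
  {m: True, b: True}


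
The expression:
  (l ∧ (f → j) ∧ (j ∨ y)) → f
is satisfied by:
  {f: True, j: False, l: False, y: False}
  {y: True, f: True, j: False, l: False}
  {f: True, j: True, l: False, y: False}
  {y: True, f: True, j: True, l: False}
  {y: False, j: False, l: False, f: False}
  {y: True, j: False, l: False, f: False}
  {j: True, y: False, l: False, f: False}
  {y: True, j: True, l: False, f: False}
  {l: True, f: True, y: False, j: False}
  {y: True, l: True, f: True, j: False}
  {l: True, f: True, j: True, y: False}
  {y: True, l: True, f: True, j: True}
  {l: True, f: False, j: False, y: False}


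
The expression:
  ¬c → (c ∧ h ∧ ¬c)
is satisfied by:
  {c: True}


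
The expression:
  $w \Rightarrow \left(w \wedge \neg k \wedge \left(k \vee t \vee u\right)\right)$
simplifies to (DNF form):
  $\left(t \wedge \neg k\right) \vee \left(u \wedge \neg k\right) \vee \neg w$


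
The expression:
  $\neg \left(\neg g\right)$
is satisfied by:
  {g: True}


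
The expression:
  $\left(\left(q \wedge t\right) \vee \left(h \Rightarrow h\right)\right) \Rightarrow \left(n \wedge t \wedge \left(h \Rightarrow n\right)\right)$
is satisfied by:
  {t: True, n: True}


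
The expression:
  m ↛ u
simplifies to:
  m ∧ ¬u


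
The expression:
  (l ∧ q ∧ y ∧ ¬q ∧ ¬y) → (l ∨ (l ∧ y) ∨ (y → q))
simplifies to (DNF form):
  True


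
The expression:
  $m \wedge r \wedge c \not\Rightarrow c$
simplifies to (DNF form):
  $\text{False}$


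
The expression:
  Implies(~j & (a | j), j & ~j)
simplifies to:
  j | ~a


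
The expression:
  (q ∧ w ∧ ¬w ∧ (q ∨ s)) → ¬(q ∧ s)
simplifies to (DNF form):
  True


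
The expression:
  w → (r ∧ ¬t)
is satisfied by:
  {r: True, t: False, w: False}
  {t: False, w: False, r: False}
  {r: True, t: True, w: False}
  {t: True, r: False, w: False}
  {w: True, r: True, t: False}


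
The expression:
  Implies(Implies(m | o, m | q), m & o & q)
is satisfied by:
  {o: True, q: False, m: False}
  {m: True, q: True, o: True}


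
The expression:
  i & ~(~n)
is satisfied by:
  {i: True, n: True}


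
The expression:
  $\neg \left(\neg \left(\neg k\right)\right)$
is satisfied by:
  {k: False}


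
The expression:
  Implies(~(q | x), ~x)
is always true.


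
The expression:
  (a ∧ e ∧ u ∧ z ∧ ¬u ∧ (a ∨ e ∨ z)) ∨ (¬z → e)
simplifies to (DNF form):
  e ∨ z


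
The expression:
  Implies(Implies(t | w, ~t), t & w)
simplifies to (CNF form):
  t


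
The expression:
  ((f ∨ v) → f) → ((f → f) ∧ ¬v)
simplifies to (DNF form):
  ¬f ∨ ¬v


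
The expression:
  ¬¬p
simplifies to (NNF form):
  p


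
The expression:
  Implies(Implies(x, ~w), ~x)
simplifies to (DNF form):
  w | ~x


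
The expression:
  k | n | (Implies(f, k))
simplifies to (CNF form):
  k | n | ~f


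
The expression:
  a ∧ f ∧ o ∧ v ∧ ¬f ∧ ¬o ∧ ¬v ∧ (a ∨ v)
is never true.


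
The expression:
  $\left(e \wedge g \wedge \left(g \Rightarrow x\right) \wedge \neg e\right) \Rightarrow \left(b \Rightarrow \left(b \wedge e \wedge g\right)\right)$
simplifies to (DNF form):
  $\text{True}$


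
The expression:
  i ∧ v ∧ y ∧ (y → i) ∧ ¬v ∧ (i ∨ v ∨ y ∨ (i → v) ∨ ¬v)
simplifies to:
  False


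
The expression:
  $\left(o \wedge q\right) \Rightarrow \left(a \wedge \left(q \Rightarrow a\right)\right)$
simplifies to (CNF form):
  $a \vee \neg o \vee \neg q$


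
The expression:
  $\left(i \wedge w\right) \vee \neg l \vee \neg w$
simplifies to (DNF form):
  $i \vee \neg l \vee \neg w$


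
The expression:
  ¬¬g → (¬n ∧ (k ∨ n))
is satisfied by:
  {k: True, g: False, n: False}
  {k: False, g: False, n: False}
  {n: True, k: True, g: False}
  {n: True, k: False, g: False}
  {g: True, k: True, n: False}


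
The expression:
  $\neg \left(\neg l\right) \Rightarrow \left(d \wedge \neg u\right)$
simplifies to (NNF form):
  $\left(d \wedge \neg u\right) \vee \neg l$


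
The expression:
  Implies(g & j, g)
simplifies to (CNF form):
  True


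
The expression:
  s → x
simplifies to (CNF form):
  x ∨ ¬s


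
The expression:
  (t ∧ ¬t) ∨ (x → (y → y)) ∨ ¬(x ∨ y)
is always true.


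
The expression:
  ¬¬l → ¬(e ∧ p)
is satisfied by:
  {l: False, e: False, p: False}
  {p: True, l: False, e: False}
  {e: True, l: False, p: False}
  {p: True, e: True, l: False}
  {l: True, p: False, e: False}
  {p: True, l: True, e: False}
  {e: True, l: True, p: False}


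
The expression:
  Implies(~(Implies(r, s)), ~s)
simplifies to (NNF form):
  True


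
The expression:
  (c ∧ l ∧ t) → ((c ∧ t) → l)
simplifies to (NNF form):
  True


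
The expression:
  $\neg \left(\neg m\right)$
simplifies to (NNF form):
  $m$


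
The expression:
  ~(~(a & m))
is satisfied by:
  {a: True, m: True}


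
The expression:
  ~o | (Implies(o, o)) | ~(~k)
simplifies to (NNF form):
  True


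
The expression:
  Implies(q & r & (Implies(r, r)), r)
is always true.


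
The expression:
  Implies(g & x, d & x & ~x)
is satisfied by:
  {g: False, x: False}
  {x: True, g: False}
  {g: True, x: False}


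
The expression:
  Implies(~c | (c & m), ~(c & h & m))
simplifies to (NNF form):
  ~c | ~h | ~m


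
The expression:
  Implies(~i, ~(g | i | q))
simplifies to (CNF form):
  (i | ~g) & (i | ~q)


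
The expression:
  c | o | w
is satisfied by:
  {o: True, c: True, w: True}
  {o: True, c: True, w: False}
  {o: True, w: True, c: False}
  {o: True, w: False, c: False}
  {c: True, w: True, o: False}
  {c: True, w: False, o: False}
  {w: True, c: False, o: False}


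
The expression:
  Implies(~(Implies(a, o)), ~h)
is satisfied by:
  {o: True, h: False, a: False}
  {h: False, a: False, o: False}
  {a: True, o: True, h: False}
  {a: True, h: False, o: False}
  {o: True, h: True, a: False}
  {h: True, o: False, a: False}
  {a: True, h: True, o: True}


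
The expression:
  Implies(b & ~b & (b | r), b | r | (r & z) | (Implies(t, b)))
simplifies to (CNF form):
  True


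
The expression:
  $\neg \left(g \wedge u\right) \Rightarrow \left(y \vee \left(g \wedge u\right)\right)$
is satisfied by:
  {y: True, u: True, g: True}
  {y: True, u: True, g: False}
  {y: True, g: True, u: False}
  {y: True, g: False, u: False}
  {u: True, g: True, y: False}


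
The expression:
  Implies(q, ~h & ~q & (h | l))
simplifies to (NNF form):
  ~q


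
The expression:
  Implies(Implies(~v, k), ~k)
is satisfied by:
  {k: False}


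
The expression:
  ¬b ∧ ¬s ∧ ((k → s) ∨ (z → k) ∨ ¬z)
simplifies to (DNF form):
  ¬b ∧ ¬s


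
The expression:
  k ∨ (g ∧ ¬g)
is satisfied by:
  {k: True}


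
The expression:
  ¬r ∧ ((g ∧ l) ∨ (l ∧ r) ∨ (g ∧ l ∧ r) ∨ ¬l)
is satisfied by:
  {g: True, l: False, r: False}
  {l: False, r: False, g: False}
  {g: True, l: True, r: False}


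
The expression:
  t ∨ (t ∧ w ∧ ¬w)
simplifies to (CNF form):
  t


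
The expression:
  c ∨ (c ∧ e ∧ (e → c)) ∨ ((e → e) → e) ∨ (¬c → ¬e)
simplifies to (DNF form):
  True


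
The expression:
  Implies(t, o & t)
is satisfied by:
  {o: True, t: False}
  {t: False, o: False}
  {t: True, o: True}


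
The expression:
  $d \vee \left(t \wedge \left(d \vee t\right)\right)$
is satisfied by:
  {d: True, t: True}
  {d: True, t: False}
  {t: True, d: False}


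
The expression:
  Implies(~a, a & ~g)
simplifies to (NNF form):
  a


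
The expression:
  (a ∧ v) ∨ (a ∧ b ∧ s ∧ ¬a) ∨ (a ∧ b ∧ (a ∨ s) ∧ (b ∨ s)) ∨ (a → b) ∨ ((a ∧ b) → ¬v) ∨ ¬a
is always true.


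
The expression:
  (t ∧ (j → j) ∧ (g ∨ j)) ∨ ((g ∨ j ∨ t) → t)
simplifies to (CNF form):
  (t ∨ ¬g) ∧ (t ∨ ¬j)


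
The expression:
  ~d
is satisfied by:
  {d: False}


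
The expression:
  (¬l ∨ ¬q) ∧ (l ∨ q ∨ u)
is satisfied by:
  {u: True, l: False, q: False}
  {q: True, u: True, l: False}
  {q: True, u: False, l: False}
  {l: True, u: True, q: False}
  {l: True, u: False, q: False}


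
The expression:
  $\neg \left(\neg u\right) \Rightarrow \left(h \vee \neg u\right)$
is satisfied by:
  {h: True, u: False}
  {u: False, h: False}
  {u: True, h: True}


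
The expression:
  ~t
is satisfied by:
  {t: False}


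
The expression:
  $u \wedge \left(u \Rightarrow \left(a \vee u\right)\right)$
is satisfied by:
  {u: True}


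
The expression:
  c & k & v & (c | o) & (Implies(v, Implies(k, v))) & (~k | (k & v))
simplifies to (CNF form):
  c & k & v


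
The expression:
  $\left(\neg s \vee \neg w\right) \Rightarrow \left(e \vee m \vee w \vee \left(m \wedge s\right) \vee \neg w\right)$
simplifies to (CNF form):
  $\text{True}$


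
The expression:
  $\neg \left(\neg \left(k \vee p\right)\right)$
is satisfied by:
  {k: True, p: True}
  {k: True, p: False}
  {p: True, k: False}


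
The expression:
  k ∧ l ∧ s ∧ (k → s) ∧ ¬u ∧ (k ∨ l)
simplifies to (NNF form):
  k ∧ l ∧ s ∧ ¬u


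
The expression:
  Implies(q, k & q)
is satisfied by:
  {k: True, q: False}
  {q: False, k: False}
  {q: True, k: True}
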